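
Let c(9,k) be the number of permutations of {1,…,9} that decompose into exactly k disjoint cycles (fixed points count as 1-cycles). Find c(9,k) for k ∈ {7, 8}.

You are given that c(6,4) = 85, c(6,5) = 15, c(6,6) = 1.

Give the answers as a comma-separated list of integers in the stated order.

row 7: T[7][5]=6·15+85=175  T[7][6]=6·1+15=21  T[7][7]=6·0+1=1
row 8: T[8][6]=7·21+175=322  T[8][7]=7·1+21=28  T[8][8]=7·0+1=1
row 9: T[9][7]=8·28+322=546  T[9][8]=8·1+28=36
Read c(9,7) = 546, c(9,8) = 36.

546, 36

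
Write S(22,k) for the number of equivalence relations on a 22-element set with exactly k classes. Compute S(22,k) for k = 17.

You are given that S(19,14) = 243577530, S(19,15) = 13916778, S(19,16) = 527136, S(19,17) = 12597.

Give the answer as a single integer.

1404142047

row 20: T[20][15]=15·13916778+243577530=452329200  T[20][16]=16·527136+13916778=22350954  T[20][17]=17·12597+527136=741285
row 21: T[21][16]=16·22350954+452329200=809944464  T[21][17]=17·741285+22350954=34952799
row 22: T[22][17]=17·34952799+809944464=1404142047
Read S(22,17) = 1404142047.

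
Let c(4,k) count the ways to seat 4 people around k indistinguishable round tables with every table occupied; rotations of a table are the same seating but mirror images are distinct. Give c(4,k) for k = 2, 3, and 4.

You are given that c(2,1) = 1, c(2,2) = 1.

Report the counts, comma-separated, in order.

row 3: T[3][1]=2·1+0=2  T[3][2]=2·1+1=3  T[3][3]=2·0+1=1
row 4: T[4][2]=3·3+2=11  T[4][3]=3·1+3=6  T[4][4]=3·0+1=1
Read c(4,2) = 11, c(4,3) = 6, c(4,4) = 1.

11, 6, 1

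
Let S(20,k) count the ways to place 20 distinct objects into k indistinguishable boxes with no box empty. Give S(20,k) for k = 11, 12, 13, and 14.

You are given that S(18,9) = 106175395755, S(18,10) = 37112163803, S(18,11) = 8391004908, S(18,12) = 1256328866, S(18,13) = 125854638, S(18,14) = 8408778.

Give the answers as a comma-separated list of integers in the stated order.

@19  (19,10):37112163803·10+106175395755→477297033785, (19,11):8391004908·11+37112163803→129413217791, (19,12):1256328866·12+8391004908→23466951300, (19,13):125854638·13+1256328866→2892439160, (19,14):8408778·14+125854638→243577530
@20  (20,11):129413217791·11+477297033785→1900842429486, (20,12):23466951300·12+129413217791→411016633391, (20,13):2892439160·13+23466951300→61068660380, (20,14):243577530·14+2892439160→6302524580
Read S(20,11) = 1900842429486, S(20,12) = 411016633391, S(20,13) = 61068660380, S(20,14) = 6302524580.

1900842429486, 411016633391, 61068660380, 6302524580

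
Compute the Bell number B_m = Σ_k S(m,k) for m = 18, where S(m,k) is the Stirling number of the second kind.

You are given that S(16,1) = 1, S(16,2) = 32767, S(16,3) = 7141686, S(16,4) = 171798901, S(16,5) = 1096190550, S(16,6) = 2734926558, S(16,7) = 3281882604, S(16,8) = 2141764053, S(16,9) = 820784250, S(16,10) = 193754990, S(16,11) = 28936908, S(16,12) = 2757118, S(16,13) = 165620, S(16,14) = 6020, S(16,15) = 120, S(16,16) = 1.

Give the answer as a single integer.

682076806159

@17  (17,1):1·1+0→1, (17,2):32767·2+1→65535, (17,3):7141686·3+32767→21457825, (17,4):171798901·4+7141686→694337290, (17,5):1096190550·5+171798901→5652751651, (17,6):2734926558·6+1096190550→17505749898, (17,7):3281882604·7+2734926558→25708104786, (17,8):2141764053·8+3281882604→20415995028, (17,9):820784250·9+2141764053→9528822303, (17,10):193754990·10+820784250→2758334150, (17,11):28936908·11+193754990→512060978, (17,12):2757118·12+28936908→62022324, (17,13):165620·13+2757118→4910178, (17,14):6020·14+165620→249900, (17,15):120·15+6020→7820, (17,16):1·16+120→136, (17,17):0·17+1→1
@18  (18,1):1·1+0→1, (18,2):65535·2+1→131071, (18,3):21457825·3+65535→64439010, (18,4):694337290·4+21457825→2798806985, (18,5):5652751651·5+694337290→28958095545, (18,6):17505749898·6+5652751651→110687251039, (18,7):25708104786·7+17505749898→197462483400, (18,8):20415995028·8+25708104786→189036065010, (18,9):9528822303·9+20415995028→106175395755, (18,10):2758334150·10+9528822303→37112163803, (18,11):512060978·11+2758334150→8391004908, (18,12):62022324·12+512060978→1256328866, (18,13):4910178·13+62022324→125854638, (18,14):249900·14+4910178→8408778, (18,15):7820·15+249900→367200, (18,16):136·16+7820→9996, (18,17):1·17+136→153, (18,18):0·18+1→1
B_18 = ΣS(18,k) = 1+131071+64439010+2798806985+28958095545+110687251039+197462483400+189036065010+106175395755+37112163803+8391004908+1256328866+125854638+8408778+367200+9996+153+1 = 682076806159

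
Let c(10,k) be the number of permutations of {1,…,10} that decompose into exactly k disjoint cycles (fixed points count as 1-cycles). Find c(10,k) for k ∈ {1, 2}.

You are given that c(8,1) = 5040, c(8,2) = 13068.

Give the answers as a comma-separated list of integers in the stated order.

362880, 1026576

@9  (9,1):5040·8+0→40320, (9,2):13068·8+5040→109584
@10  (10,1):40320·9+0→362880, (10,2):109584·9+40320→1026576
Read c(10,1) = 362880, c(10,2) = 1026576.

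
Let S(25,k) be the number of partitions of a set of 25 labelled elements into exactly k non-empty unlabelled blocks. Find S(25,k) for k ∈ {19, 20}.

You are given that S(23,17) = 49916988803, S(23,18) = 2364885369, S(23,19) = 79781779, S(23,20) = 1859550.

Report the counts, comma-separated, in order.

@24  (24,18):2364885369·18+49916988803→92484925445, (24,19):79781779·19+2364885369→3880739170, (24,20):1859550·20+79781779→116972779
@25  (25,19):3880739170·19+92484925445→166218969675, (25,20):116972779·20+3880739170→6220194750
Read S(25,19) = 166218969675, S(25,20) = 6220194750.

166218969675, 6220194750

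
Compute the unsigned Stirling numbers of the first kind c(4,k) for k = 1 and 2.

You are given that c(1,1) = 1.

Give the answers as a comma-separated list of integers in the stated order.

@2  (2,1):1·1+0→1, (2,2):0·1+1→1
@3  (3,1):1·2+0→2, (3,2):1·2+1→3
@4  (4,1):2·3+0→6, (4,2):3·3+2→11
Read c(4,1) = 6, c(4,2) = 11.

6, 11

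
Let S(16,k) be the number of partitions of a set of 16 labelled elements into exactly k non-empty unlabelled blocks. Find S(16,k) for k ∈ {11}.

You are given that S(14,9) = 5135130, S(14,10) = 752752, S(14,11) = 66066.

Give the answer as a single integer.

28936908

row 15: T[15][10]=10·752752+5135130=12662650  T[15][11]=11·66066+752752=1479478
row 16: T[16][11]=11·1479478+12662650=28936908
Read S(16,11) = 28936908.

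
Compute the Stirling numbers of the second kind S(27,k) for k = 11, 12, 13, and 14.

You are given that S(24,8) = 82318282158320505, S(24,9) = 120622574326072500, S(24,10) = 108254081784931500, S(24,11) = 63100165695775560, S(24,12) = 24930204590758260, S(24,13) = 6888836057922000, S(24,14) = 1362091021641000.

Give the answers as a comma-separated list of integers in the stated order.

row 25: T[25][9]=9·120622574326072500+82318282158320505=1167921451092973005  T[25][10]=10·108254081784931500+120622574326072500=1203163392175387500  T[25][11]=11·63100165695775560+108254081784931500=802355904438462660  T[25][12]=12·24930204590758260+63100165695775560=362262620784874680  T[25][13]=13·6888836057922000+24930204590758260=114485073343744260  T[25][14]=14·1362091021641000+6888836057922000=25958110360896000
row 26: T[26][10]=10·1203163392175387500+1167921451092973005=13199555372846848005  T[26][11]=11·802355904438462660+1203163392175387500=10029078340998476760  T[26][12]=12·362262620784874680+802355904438462660=5149507353856958820  T[26][13]=13·114485073343744260+362262620784874680=1850568574253550060  T[26][14]=14·25958110360896000+114485073343744260=477898618396288260
row 27: T[27][11]=11·10029078340998476760+13199555372846848005=123519417123830092365  T[27][12]=12·5149507353856958820+10029078340998476760=71823166587281982600  T[27][13]=13·1850568574253550060+5149507353856958820=29206898819153109600  T[27][14]=14·477898618396288260+1850568574253550060=8541149231801585700
Read S(27,11) = 123519417123830092365, S(27,12) = 71823166587281982600, S(27,13) = 29206898819153109600, S(27,14) = 8541149231801585700.

123519417123830092365, 71823166587281982600, 29206898819153109600, 8541149231801585700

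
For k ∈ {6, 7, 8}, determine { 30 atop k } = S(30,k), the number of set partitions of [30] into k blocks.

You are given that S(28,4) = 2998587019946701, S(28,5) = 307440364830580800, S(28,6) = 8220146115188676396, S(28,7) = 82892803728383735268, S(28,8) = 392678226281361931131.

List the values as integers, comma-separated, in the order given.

row 29: T[29][5]=5·307440364830580800+2998587019946701=1540200411172850701  T[29][6]=6·8220146115188676396+307440364830580800=49628317055962639176  T[29][7]=7·82892803728383735268+8220146115188676396=588469772213874823272  T[29][8]=8·392678226281361931131+82892803728383735268=3224318613979279184316
row 30: T[30][6]=6·49628317055962639176+1540200411172850701=299310102746948685757  T[30][7]=7·588469772213874823272+49628317055962639176=4168916722553086402080  T[30][8]=8·3224318613979279184316+588469772213874823272=26383018684048108297800
Read S(30,6) = 299310102746948685757, S(30,7) = 4168916722553086402080, S(30,8) = 26383018684048108297800.

299310102746948685757, 4168916722553086402080, 26383018684048108297800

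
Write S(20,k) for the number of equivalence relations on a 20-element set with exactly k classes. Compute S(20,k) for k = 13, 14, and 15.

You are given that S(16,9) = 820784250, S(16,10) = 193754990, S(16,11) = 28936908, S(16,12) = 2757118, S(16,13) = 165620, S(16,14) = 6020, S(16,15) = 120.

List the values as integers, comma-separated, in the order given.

i=17: T(17,10)=820784250+10·193754990=2758334150 | T(17,11)=193754990+11·28936908=512060978 | T(17,12)=28936908+12·2757118=62022324 | T(17,13)=2757118+13·165620=4910178 | T(17,14)=165620+14·6020=249900 | T(17,15)=6020+15·120=7820
i=18: T(18,11)=2758334150+11·512060978=8391004908 | T(18,12)=512060978+12·62022324=1256328866 | T(18,13)=62022324+13·4910178=125854638 | T(18,14)=4910178+14·249900=8408778 | T(18,15)=249900+15·7820=367200
i=19: T(19,12)=8391004908+12·1256328866=23466951300 | T(19,13)=1256328866+13·125854638=2892439160 | T(19,14)=125854638+14·8408778=243577530 | T(19,15)=8408778+15·367200=13916778
i=20: T(20,13)=23466951300+13·2892439160=61068660380 | T(20,14)=2892439160+14·243577530=6302524580 | T(20,15)=243577530+15·13916778=452329200
Read S(20,13) = 61068660380, S(20,14) = 6302524580, S(20,15) = 452329200.

61068660380, 6302524580, 452329200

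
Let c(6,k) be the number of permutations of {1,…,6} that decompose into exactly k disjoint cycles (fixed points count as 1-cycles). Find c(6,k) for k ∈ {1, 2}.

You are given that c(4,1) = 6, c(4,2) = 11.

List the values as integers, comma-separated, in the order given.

[5] T[5,1]:4*6+0=24 · T[5,2]:4*11+6=50
[6] T[6,1]:5*24+0=120 · T[6,2]:5*50+24=274
Read c(6,1) = 120, c(6,2) = 274.

120, 274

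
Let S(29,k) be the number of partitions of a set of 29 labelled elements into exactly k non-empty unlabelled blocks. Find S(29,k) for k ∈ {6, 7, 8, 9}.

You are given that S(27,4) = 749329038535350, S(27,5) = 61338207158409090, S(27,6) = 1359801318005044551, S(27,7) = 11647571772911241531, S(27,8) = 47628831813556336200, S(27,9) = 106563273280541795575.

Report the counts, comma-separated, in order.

49628317055962639176, 588469772213874823272, 3224318613979279184316, 9452962848327254398506

r28: T_28,5=5×61338207158409090+749329038535350=307440364830580800; T_28,6=6×1359801318005044551+61338207158409090=8220146115188676396; T_28,7=7×11647571772911241531+1359801318005044551=82892803728383735268; T_28,8=8×47628831813556336200+11647571772911241531=392678226281361931131; T_28,9=9×106563273280541795575+47628831813556336200=1006698291338432496375
r29: T_29,6=6×8220146115188676396+307440364830580800=49628317055962639176; T_29,7=7×82892803728383735268+8220146115188676396=588469772213874823272; T_29,8=8×392678226281361931131+82892803728383735268=3224318613979279184316; T_29,9=9×1006698291338432496375+392678226281361931131=9452962848327254398506
Read S(29,6) = 49628317055962639176, S(29,7) = 588469772213874823272, S(29,8) = 3224318613979279184316, S(29,9) = 9452962848327254398506.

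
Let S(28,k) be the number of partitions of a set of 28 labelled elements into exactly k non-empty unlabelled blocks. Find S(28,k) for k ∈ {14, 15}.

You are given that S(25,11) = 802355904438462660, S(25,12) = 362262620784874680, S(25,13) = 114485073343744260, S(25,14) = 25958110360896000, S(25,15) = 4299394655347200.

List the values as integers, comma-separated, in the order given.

148782988064375309400, 36060660300744309600

row 26: T[26][12]=12·362262620784874680+802355904438462660=5149507353856958820  T[26][13]=13·114485073343744260+362262620784874680=1850568574253550060  T[26][14]=14·25958110360896000+114485073343744260=477898618396288260  T[26][15]=15·4299394655347200+25958110360896000=90449030191104000
row 27: T[27][13]=13·1850568574253550060+5149507353856958820=29206898819153109600  T[27][14]=14·477898618396288260+1850568574253550060=8541149231801585700  T[27][15]=15·90449030191104000+477898618396288260=1834634071262848260
row 28: T[28][14]=14·8541149231801585700+29206898819153109600=148782988064375309400  T[28][15]=15·1834634071262848260+8541149231801585700=36060660300744309600
Read S(28,14) = 148782988064375309400, S(28,15) = 36060660300744309600.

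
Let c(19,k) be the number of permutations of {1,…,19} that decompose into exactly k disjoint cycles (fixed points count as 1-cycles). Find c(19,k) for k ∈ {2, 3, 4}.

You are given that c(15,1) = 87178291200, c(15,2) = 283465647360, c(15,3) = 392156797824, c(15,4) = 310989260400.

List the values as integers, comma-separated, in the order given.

r16: T_16,1=15×87178291200+0=1307674368000; T_16,2=15×283465647360+87178291200=4339163001600; T_16,3=15×392156797824+283465647360=6165817614720; T_16,4=15×310989260400+392156797824=5056995703824
r17: T_17,1=16×1307674368000+0=20922789888000; T_17,2=16×4339163001600+1307674368000=70734282393600; T_17,3=16×6165817614720+4339163001600=102992244837120; T_17,4=16×5056995703824+6165817614720=87077748875904
r18: T_18,1=17×20922789888000+0=355687428096000; T_18,2=17×70734282393600+20922789888000=1223405590579200; T_18,3=17×102992244837120+70734282393600=1821602444624640; T_18,4=17×87077748875904+102992244837120=1583313975727488
r19: T_19,2=18×1223405590579200+355687428096000=22376988058521600; T_19,3=18×1821602444624640+1223405590579200=34012249593822720; T_19,4=18×1583313975727488+1821602444624640=30321254007719424
Read c(19,2) = 22376988058521600, c(19,3) = 34012249593822720, c(19,4) = 30321254007719424.

22376988058521600, 34012249593822720, 30321254007719424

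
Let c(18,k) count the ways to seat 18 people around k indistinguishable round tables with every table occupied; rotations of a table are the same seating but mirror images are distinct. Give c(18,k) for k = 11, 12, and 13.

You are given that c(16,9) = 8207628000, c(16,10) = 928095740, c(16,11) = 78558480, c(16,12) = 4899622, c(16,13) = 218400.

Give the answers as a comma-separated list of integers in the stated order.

@17  (17,10):928095740·16+8207628000→23057159840, (17,11):78558480·16+928095740→2185031420, (17,12):4899622·16+78558480→156952432, (17,13):218400·16+4899622→8394022
@18  (18,11):2185031420·17+23057159840→60202693980, (18,12):156952432·17+2185031420→4853222764, (18,13):8394022·17+156952432→299650806
Read c(18,11) = 60202693980, c(18,12) = 4853222764, c(18,13) = 299650806.

60202693980, 4853222764, 299650806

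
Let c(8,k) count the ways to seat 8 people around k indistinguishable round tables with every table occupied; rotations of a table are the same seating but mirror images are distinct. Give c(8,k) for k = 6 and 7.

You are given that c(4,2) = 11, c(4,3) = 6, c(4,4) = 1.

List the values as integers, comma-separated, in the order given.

322, 28

[5] T[5,3]:4*6+11=35 · T[5,4]:4*1+6=10 · T[5,5]:4*0+1=1
[6] T[6,4]:5*10+35=85 · T[6,5]:5*1+10=15 · T[6,6]:5*0+1=1
[7] T[7,5]:6*15+85=175 · T[7,6]:6*1+15=21 · T[7,7]:6*0+1=1
[8] T[8,6]:7*21+175=322 · T[8,7]:7*1+21=28
Read c(8,6) = 322, c(8,7) = 28.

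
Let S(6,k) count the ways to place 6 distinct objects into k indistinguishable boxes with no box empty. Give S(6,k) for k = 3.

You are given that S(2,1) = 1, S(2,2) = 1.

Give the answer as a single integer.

90

i=3: T(3,1)=0+1·1=1 | T(3,2)=1+2·1=3 | T(3,3)=1+3·0=1
i=4: T(4,1)=0+1·1=1 | T(4,2)=1+2·3=7 | T(4,3)=3+3·1=6
i=5: T(5,2)=1+2·7=15 | T(5,3)=7+3·6=25
i=6: T(6,3)=15+3·25=90
Read S(6,3) = 90.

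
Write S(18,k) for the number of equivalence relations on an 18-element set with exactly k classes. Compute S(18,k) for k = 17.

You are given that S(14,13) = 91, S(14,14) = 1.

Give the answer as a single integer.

153

r15: T_15,14=14×1+91=105; T_15,15=15×0+1=1
r16: T_16,15=15×1+105=120; T_16,16=16×0+1=1
r17: T_17,16=16×1+120=136; T_17,17=17×0+1=1
r18: T_18,17=17×1+136=153
Read S(18,17) = 153.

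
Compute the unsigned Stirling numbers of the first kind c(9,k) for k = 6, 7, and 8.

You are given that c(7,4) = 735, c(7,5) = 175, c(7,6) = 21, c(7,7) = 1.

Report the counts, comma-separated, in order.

4536, 546, 36

i=8: T(8,5)=735+7·175=1960 | T(8,6)=175+7·21=322 | T(8,7)=21+7·1=28 | T(8,8)=1+7·0=1
i=9: T(9,6)=1960+8·322=4536 | T(9,7)=322+8·28=546 | T(9,8)=28+8·1=36
Read c(9,6) = 4536, c(9,7) = 546, c(9,8) = 36.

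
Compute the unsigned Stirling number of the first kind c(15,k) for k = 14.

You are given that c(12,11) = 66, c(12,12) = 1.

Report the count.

105

[13] T[13,12]:12*1+66=78 · T[13,13]:12*0+1=1
[14] T[14,13]:13*1+78=91 · T[14,14]:13*0+1=1
[15] T[15,14]:14*1+91=105
Read c(15,14) = 105.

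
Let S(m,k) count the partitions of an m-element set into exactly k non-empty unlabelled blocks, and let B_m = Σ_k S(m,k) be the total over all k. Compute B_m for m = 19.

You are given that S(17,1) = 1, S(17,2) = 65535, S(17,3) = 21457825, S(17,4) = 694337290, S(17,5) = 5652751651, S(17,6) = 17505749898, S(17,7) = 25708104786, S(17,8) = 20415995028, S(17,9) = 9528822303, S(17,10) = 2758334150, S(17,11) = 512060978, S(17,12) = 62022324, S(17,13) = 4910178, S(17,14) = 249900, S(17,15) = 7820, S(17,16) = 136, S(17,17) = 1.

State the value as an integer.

i=18: T(18,1)=0+1·1=1 | T(18,2)=1+2·65535=131071 | T(18,3)=65535+3·21457825=64439010 | T(18,4)=21457825+4·694337290=2798806985 | T(18,5)=694337290+5·5652751651=28958095545 | T(18,6)=5652751651+6·17505749898=110687251039 | T(18,7)=17505749898+7·25708104786=197462483400 | T(18,8)=25708104786+8·20415995028=189036065010 | T(18,9)=20415995028+9·9528822303=106175395755 | T(18,10)=9528822303+10·2758334150=37112163803 | T(18,11)=2758334150+11·512060978=8391004908 | T(18,12)=512060978+12·62022324=1256328866 | T(18,13)=62022324+13·4910178=125854638 | T(18,14)=4910178+14·249900=8408778 | T(18,15)=249900+15·7820=367200 | T(18,16)=7820+16·136=9996 | T(18,17)=136+17·1=153 | T(18,18)=1+18·0=1
i=19: T(19,1)=0+1·1=1 | T(19,2)=1+2·131071=262143 | T(19,3)=131071+3·64439010=193448101 | T(19,4)=64439010+4·2798806985=11259666950 | T(19,5)=2798806985+5·28958095545=147589284710 | T(19,6)=28958095545+6·110687251039=693081601779 | T(19,7)=110687251039+7·197462483400=1492924634839 | T(19,8)=197462483400+8·189036065010=1709751003480 | T(19,9)=189036065010+9·106175395755=1144614626805 | T(19,10)=106175395755+10·37112163803=477297033785 | T(19,11)=37112163803+11·8391004908=129413217791 | T(19,12)=8391004908+12·1256328866=23466951300 | T(19,13)=1256328866+13·125854638=2892439160 | T(19,14)=125854638+14·8408778=243577530 | T(19,15)=8408778+15·367200=13916778 | T(19,16)=367200+16·9996=527136 | T(19,17)=9996+17·153=12597 | T(19,18)=153+18·1=171 | T(19,19)=1+19·0=1
B_19 = ΣS(19,k) = 1+262143+193448101+11259666950+147589284710+693081601779+1492924634839+1709751003480+1144614626805+477297033785+129413217791+23466951300+2892439160+243577530+13916778+527136+12597+171+1 = 5832742205057

5832742205057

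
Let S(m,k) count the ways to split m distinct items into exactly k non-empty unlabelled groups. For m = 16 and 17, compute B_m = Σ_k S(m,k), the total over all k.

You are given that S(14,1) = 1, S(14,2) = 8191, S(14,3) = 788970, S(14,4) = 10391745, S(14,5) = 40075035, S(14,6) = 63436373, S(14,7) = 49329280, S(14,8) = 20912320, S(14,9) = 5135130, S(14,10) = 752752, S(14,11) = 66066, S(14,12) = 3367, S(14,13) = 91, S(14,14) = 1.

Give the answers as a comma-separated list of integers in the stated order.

@15  (15,1):1·1+0→1, (15,2):8191·2+1→16383, (15,3):788970·3+8191→2375101, (15,4):10391745·4+788970→42355950, (15,5):40075035·5+10391745→210766920, (15,6):63436373·6+40075035→420693273, (15,7):49329280·7+63436373→408741333, (15,8):20912320·8+49329280→216627840, (15,9):5135130·9+20912320→67128490, (15,10):752752·10+5135130→12662650, (15,11):66066·11+752752→1479478, (15,12):3367·12+66066→106470, (15,13):91·13+3367→4550, (15,14):1·14+91→105, (15,15):0·15+1→1
@16  (16,1):1·1+0→1, (16,2):16383·2+1→32767, (16,3):2375101·3+16383→7141686, (16,4):42355950·4+2375101→171798901, (16,5):210766920·5+42355950→1096190550, (16,6):420693273·6+210766920→2734926558, (16,7):408741333·7+420693273→3281882604, (16,8):216627840·8+408741333→2141764053, (16,9):67128490·9+216627840→820784250, (16,10):12662650·10+67128490→193754990, (16,11):1479478·11+12662650→28936908, (16,12):106470·12+1479478→2757118, (16,13):4550·13+106470→165620, (16,14):105·14+4550→6020, (16,15):1·15+105→120, (16,16):0·16+1→1
@17  (17,1):1·1+0→1, (17,2):32767·2+1→65535, (17,3):7141686·3+32767→21457825, (17,4):171798901·4+7141686→694337290, (17,5):1096190550·5+171798901→5652751651, (17,6):2734926558·6+1096190550→17505749898, (17,7):3281882604·7+2734926558→25708104786, (17,8):2141764053·8+3281882604→20415995028, (17,9):820784250·9+2141764053→9528822303, (17,10):193754990·10+820784250→2758334150, (17,11):28936908·11+193754990→512060978, (17,12):2757118·12+28936908→62022324, (17,13):165620·13+2757118→4910178, (17,14):6020·14+165620→249900, (17,15):120·15+6020→7820, (17,16):1·16+120→136, (17,17):0·17+1→1
B_16 = ΣS(16,k) = 1+32767+7141686+171798901+1096190550+2734926558+3281882604+2141764053+820784250+193754990+28936908+2757118+165620+6020+120+1 = 10480142147
B_17 = ΣS(17,k) = 1+65535+21457825+694337290+5652751651+17505749898+25708104786+20415995028+9528822303+2758334150+512060978+62022324+4910178+249900+7820+136+1 = 82864869804

10480142147, 82864869804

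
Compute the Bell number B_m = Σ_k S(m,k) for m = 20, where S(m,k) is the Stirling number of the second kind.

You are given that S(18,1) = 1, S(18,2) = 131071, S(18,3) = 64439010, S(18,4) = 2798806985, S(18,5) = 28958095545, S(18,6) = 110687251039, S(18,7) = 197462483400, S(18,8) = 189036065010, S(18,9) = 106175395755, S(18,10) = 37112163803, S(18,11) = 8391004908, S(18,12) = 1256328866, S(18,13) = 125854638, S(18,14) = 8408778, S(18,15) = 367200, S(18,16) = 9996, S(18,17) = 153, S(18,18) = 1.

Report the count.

51724158235372

@19  (19,1):1·1+0→1, (19,2):131071·2+1→262143, (19,3):64439010·3+131071→193448101, (19,4):2798806985·4+64439010→11259666950, (19,5):28958095545·5+2798806985→147589284710, (19,6):110687251039·6+28958095545→693081601779, (19,7):197462483400·7+110687251039→1492924634839, (19,8):189036065010·8+197462483400→1709751003480, (19,9):106175395755·9+189036065010→1144614626805, (19,10):37112163803·10+106175395755→477297033785, (19,11):8391004908·11+37112163803→129413217791, (19,12):1256328866·12+8391004908→23466951300, (19,13):125854638·13+1256328866→2892439160, (19,14):8408778·14+125854638→243577530, (19,15):367200·15+8408778→13916778, (19,16):9996·16+367200→527136, (19,17):153·17+9996→12597, (19,18):1·18+153→171, (19,19):0·19+1→1
@20  (20,1):1·1+0→1, (20,2):262143·2+1→524287, (20,3):193448101·3+262143→580606446, (20,4):11259666950·4+193448101→45232115901, (20,5):147589284710·5+11259666950→749206090500, (20,6):693081601779·6+147589284710→4306078895384, (20,7):1492924634839·7+693081601779→11143554045652, (20,8):1709751003480·8+1492924634839→15170932662679, (20,9):1144614626805·9+1709751003480→12011282644725, (20,10):477297033785·10+1144614626805→5917584964655, (20,11):129413217791·11+477297033785→1900842429486, (20,12):23466951300·12+129413217791→411016633391, (20,13):2892439160·13+23466951300→61068660380, (20,14):243577530·14+2892439160→6302524580, (20,15):13916778·15+243577530→452329200, (20,16):527136·16+13916778→22350954, (20,17):12597·17+527136→741285, (20,18):171·18+12597→15675, (20,19):1·19+171→190, (20,20):0·20+1→1
B_20 = ΣS(20,k) = 1+524287+580606446+45232115901+749206090500+4306078895384+11143554045652+15170932662679+12011282644725+5917584964655+1900842429486+411016633391+61068660380+6302524580+452329200+22350954+741285+15675+190+1 = 51724158235372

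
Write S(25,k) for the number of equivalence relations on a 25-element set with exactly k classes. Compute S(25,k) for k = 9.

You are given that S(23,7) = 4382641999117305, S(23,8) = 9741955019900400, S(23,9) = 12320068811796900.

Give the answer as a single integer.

row 24: T[24][8]=8·9741955019900400+4382641999117305=82318282158320505  T[24][9]=9·12320068811796900+9741955019900400=120622574326072500
row 25: T[25][9]=9·120622574326072500+82318282158320505=1167921451092973005
Read S(25,9) = 1167921451092973005.

1167921451092973005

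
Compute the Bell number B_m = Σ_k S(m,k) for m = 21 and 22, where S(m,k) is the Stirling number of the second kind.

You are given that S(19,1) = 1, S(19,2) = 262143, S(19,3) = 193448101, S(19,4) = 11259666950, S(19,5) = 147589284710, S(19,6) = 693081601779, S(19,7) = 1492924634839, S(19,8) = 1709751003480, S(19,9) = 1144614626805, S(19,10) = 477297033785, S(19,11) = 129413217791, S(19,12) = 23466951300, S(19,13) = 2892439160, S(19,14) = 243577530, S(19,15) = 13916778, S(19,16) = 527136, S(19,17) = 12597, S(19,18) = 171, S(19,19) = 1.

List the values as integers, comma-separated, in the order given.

row 20: T[20][1]=1·1+0=1  T[20][2]=2·262143+1=524287  T[20][3]=3·193448101+262143=580606446  T[20][4]=4·11259666950+193448101=45232115901  T[20][5]=5·147589284710+11259666950=749206090500  T[20][6]=6·693081601779+147589284710=4306078895384  T[20][7]=7·1492924634839+693081601779=11143554045652  T[20][8]=8·1709751003480+1492924634839=15170932662679  T[20][9]=9·1144614626805+1709751003480=12011282644725  T[20][10]=10·477297033785+1144614626805=5917584964655  T[20][11]=11·129413217791+477297033785=1900842429486  T[20][12]=12·23466951300+129413217791=411016633391  T[20][13]=13·2892439160+23466951300=61068660380  T[20][14]=14·243577530+2892439160=6302524580  T[20][15]=15·13916778+243577530=452329200  T[20][16]=16·527136+13916778=22350954  T[20][17]=17·12597+527136=741285  T[20][18]=18·171+12597=15675  T[20][19]=19·1+171=190  T[20][20]=20·0+1=1
row 21: T[21][1]=1·1+0=1  T[21][2]=2·524287+1=1048575  T[21][3]=3·580606446+524287=1742343625  T[21][4]=4·45232115901+580606446=181509070050  T[21][5]=5·749206090500+45232115901=3791262568401  T[21][6]=6·4306078895384+749206090500=26585679462804  T[21][7]=7·11143554045652+4306078895384=82310957214948  T[21][8]=8·15170932662679+11143554045652=132511015347084  T[21][9]=9·12011282644725+15170932662679=123272476465204  T[21][10]=10·5917584964655+12011282644725=71187132291275  T[21][11]=11·1900842429486+5917584964655=26826851689001  T[21][12]=12·411016633391+1900842429486=6833042030178  T[21][13]=13·61068660380+411016633391=1204909218331  T[21][14]=14·6302524580+61068660380=149304004500  T[21][15]=15·452329200+6302524580=13087462580  T[21][16]=16·22350954+452329200=809944464  T[21][17]=17·741285+22350954=34952799  T[21][18]=18·15675+741285=1023435  T[21][19]=19·190+15675=19285  T[21][20]=20·1+190=210  T[21][21]=21·0+1=1
row 22: T[22][1]=1·1+0=1  T[22][2]=2·1048575+1=2097151  T[22][3]=3·1742343625+1048575=5228079450  T[22][4]=4·181509070050+1742343625=727778623825  T[22][5]=5·3791262568401+181509070050=19137821912055  T[22][6]=6·26585679462804+3791262568401=163305339345225  T[22][7]=7·82310957214948+26585679462804=602762379967440  T[22][8]=8·132511015347084+82310957214948=1142399079991620  T[22][9]=9·123272476465204+132511015347084=1241963303533920  T[22][10]=10·71187132291275+123272476465204=835143799377954  T[22][11]=11·26826851689001+71187132291275=366282500870286  T[22][12]=12·6833042030178+26826851689001=108823356051137  T[22][13]=13·1204909218331+6833042030178=22496861868481  T[22][14]=14·149304004500+1204909218331=3295165281331  T[22][15]=15·13087462580+149304004500=345615943200  T[22][16]=16·809944464+13087462580=26046574004  T[22][17]=17·34952799+809944464=1404142047  T[22][18]=18·1023435+34952799=53374629  T[22][19]=19·19285+1023435=1389850  T[22][20]=20·210+19285=23485  T[22][21]=21·1+210=231  T[22][22]=22·0+1=1
B_21 = ΣS(21,k) = 1+1048575+1742343625+181509070050+3791262568401+26585679462804+82310957214948+132511015347084+123272476465204+71187132291275+26826851689001+6833042030178+1204909218331+149304004500+13087462580+809944464+34952799+1023435+19285+210+1 = 474869816156751
B_22 = ΣS(22,k) = 1+2097151+5228079450+727778623825+19137821912055+163305339345225+602762379967440+1142399079991620+1241963303533920+835143799377954+366282500870286+108823356051137+22496861868481+3295165281331+345615943200+26046574004+1404142047+53374629+1389850+23485+231+1 = 4506715738447323

474869816156751, 4506715738447323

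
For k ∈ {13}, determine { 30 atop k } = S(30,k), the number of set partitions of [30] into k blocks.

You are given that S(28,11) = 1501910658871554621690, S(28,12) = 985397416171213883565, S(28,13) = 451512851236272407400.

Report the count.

r29: T_29,12=12×985397416171213883565+1501910658871554621690=13326679652926121224470; T_29,13=13×451512851236272407400+985397416171213883565=6855064482242755179765
r30: T_30,13=13×6855064482242755179765+13326679652926121224470=102442517922081938561415
Read S(30,13) = 102442517922081938561415.

102442517922081938561415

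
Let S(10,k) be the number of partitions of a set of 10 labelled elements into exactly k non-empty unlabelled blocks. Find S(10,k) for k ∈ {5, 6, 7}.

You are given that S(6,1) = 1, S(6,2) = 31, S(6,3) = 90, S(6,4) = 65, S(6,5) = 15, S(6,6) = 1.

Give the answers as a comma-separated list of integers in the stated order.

i=7: T(7,2)=1+2·31=63 | T(7,3)=31+3·90=301 | T(7,4)=90+4·65=350 | T(7,5)=65+5·15=140 | T(7,6)=15+6·1=21 | T(7,7)=1+7·0=1
i=8: T(8,3)=63+3·301=966 | T(8,4)=301+4·350=1701 | T(8,5)=350+5·140=1050 | T(8,6)=140+6·21=266 | T(8,7)=21+7·1=28
i=9: T(9,4)=966+4·1701=7770 | T(9,5)=1701+5·1050=6951 | T(9,6)=1050+6·266=2646 | T(9,7)=266+7·28=462
i=10: T(10,5)=7770+5·6951=42525 | T(10,6)=6951+6·2646=22827 | T(10,7)=2646+7·462=5880
Read S(10,5) = 42525, S(10,6) = 22827, S(10,7) = 5880.

42525, 22827, 5880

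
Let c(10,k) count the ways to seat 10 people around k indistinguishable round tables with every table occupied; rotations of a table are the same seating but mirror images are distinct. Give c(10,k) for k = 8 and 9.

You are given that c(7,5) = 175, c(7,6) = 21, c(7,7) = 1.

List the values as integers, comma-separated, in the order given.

870, 45

i=8: T(8,6)=175+7·21=322 | T(8,7)=21+7·1=28 | T(8,8)=1+7·0=1
i=9: T(9,7)=322+8·28=546 | T(9,8)=28+8·1=36 | T(9,9)=1+8·0=1
i=10: T(10,8)=546+9·36=870 | T(10,9)=36+9·1=45
Read c(10,8) = 870, c(10,9) = 45.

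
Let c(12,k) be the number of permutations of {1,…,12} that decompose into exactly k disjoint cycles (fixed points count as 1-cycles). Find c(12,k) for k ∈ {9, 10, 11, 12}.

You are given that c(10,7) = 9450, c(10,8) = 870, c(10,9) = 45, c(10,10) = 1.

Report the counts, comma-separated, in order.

r11: T_11,8=10×870+9450=18150; T_11,9=10×45+870=1320; T_11,10=10×1+45=55; T_11,11=10×0+1=1
r12: T_12,9=11×1320+18150=32670; T_12,10=11×55+1320=1925; T_12,11=11×1+55=66; T_12,12=11×0+1=1
Read c(12,9) = 32670, c(12,10) = 1925, c(12,11) = 66, c(12,12) = 1.

32670, 1925, 66, 1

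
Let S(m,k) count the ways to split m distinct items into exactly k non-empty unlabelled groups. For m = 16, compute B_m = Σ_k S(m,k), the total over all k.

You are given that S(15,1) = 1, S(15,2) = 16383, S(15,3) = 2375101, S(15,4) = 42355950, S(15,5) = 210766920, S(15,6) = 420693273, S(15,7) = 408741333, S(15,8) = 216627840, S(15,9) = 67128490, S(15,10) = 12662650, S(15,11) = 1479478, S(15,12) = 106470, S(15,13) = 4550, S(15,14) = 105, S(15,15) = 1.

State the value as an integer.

r16: T_16,1=1×1+0=1; T_16,2=2×16383+1=32767; T_16,3=3×2375101+16383=7141686; T_16,4=4×42355950+2375101=171798901; T_16,5=5×210766920+42355950=1096190550; T_16,6=6×420693273+210766920=2734926558; T_16,7=7×408741333+420693273=3281882604; T_16,8=8×216627840+408741333=2141764053; T_16,9=9×67128490+216627840=820784250; T_16,10=10×12662650+67128490=193754990; T_16,11=11×1479478+12662650=28936908; T_16,12=12×106470+1479478=2757118; T_16,13=13×4550+106470=165620; T_16,14=14×105+4550=6020; T_16,15=15×1+105=120; T_16,16=16×0+1=1
B_16 = ΣS(16,k) = 1+32767+7141686+171798901+1096190550+2734926558+3281882604+2141764053+820784250+193754990+28936908+2757118+165620+6020+120+1 = 10480142147

10480142147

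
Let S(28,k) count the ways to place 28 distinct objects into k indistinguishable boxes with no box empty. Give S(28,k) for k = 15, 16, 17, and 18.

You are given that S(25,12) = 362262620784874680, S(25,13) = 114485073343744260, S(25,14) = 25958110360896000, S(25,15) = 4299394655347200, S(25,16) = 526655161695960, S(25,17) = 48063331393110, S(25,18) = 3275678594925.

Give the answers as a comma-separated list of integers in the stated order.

36060660300744309600, 6539643128396047620, 898741468057510350, 94432767017711850

i=26: T(26,13)=362262620784874680+13·114485073343744260=1850568574253550060 | T(26,14)=114485073343744260+14·25958110360896000=477898618396288260 | T(26,15)=25958110360896000+15·4299394655347200=90449030191104000 | T(26,16)=4299394655347200+16·526655161695960=12725877242482560 | T(26,17)=526655161695960+17·48063331393110=1343731795378830 | T(26,18)=48063331393110+18·3275678594925=107025546101760
i=27: T(27,14)=1850568574253550060+14·477898618396288260=8541149231801585700 | T(27,15)=477898618396288260+15·90449030191104000=1834634071262848260 | T(27,16)=90449030191104000+16·12725877242482560=294063066070824960 | T(27,17)=12725877242482560+17·1343731795378830=35569317763922670 | T(27,18)=1343731795378830+18·107025546101760=3270191625210510
i=28: T(28,15)=8541149231801585700+15·1834634071262848260=36060660300744309600 | T(28,16)=1834634071262848260+16·294063066070824960=6539643128396047620 | T(28,17)=294063066070824960+17·35569317763922670=898741468057510350 | T(28,18)=35569317763922670+18·3270191625210510=94432767017711850
Read S(28,15) = 36060660300744309600, S(28,16) = 6539643128396047620, S(28,17) = 898741468057510350, S(28,18) = 94432767017711850.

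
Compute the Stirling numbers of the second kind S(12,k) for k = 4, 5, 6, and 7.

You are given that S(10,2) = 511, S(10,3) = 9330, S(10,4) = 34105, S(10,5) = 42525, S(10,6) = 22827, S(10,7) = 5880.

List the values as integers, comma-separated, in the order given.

@11  (11,3):9330·3+511→28501, (11,4):34105·4+9330→145750, (11,5):42525·5+34105→246730, (11,6):22827·6+42525→179487, (11,7):5880·7+22827→63987
@12  (12,4):145750·4+28501→611501, (12,5):246730·5+145750→1379400, (12,6):179487·6+246730→1323652, (12,7):63987·7+179487→627396
Read S(12,4) = 611501, S(12,5) = 1379400, S(12,6) = 1323652, S(12,7) = 627396.

611501, 1379400, 1323652, 627396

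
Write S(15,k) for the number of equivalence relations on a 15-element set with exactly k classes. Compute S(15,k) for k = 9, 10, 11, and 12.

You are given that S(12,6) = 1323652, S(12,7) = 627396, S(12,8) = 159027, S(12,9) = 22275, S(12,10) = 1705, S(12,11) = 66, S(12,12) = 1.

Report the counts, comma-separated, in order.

67128490, 12662650, 1479478, 106470

i=13: T(13,7)=1323652+7·627396=5715424 | T(13,8)=627396+8·159027=1899612 | T(13,9)=159027+9·22275=359502 | T(13,10)=22275+10·1705=39325 | T(13,11)=1705+11·66=2431 | T(13,12)=66+12·1=78
i=14: T(14,8)=5715424+8·1899612=20912320 | T(14,9)=1899612+9·359502=5135130 | T(14,10)=359502+10·39325=752752 | T(14,11)=39325+11·2431=66066 | T(14,12)=2431+12·78=3367
i=15: T(15,9)=20912320+9·5135130=67128490 | T(15,10)=5135130+10·752752=12662650 | T(15,11)=752752+11·66066=1479478 | T(15,12)=66066+12·3367=106470
Read S(15,9) = 67128490, S(15,10) = 12662650, S(15,11) = 1479478, S(15,12) = 106470.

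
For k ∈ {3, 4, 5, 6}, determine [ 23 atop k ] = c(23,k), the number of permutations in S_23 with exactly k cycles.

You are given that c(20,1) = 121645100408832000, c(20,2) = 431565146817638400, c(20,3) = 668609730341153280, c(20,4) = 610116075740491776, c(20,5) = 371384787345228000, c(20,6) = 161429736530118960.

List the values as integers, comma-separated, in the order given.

6756146673770930688000, 6548684852703068697600, 4280722865357147142912, 2021687376910682741568

[21] T[21,1]:20*121645100408832000+0=2432902008176640000 · T[21,2]:20*431565146817638400+121645100408832000=8752948036761600000 · T[21,3]:20*668609730341153280+431565146817638400=13803759753640704000 · T[21,4]:20*610116075740491776+668609730341153280=12870931245150988800 · T[21,5]:20*371384787345228000+610116075740491776=8037811822645051776 · T[21,6]:20*161429736530118960+371384787345228000=3599979517947607200
[22] T[22,2]:21*8752948036761600000+2432902008176640000=186244810780170240000 · T[22,3]:21*13803759753640704000+8752948036761600000=298631902863216384000 · T[22,4]:21*12870931245150988800+13803759753640704000=284093315901811468800 · T[22,5]:21*8037811822645051776+12870931245150988800=181664979520697076096 · T[22,6]:21*3599979517947607200+8037811822645051776=83637381699544802976
[23] T[23,3]:22*298631902863216384000+186244810780170240000=6756146673770930688000 · T[23,4]:22*284093315901811468800+298631902863216384000=6548684852703068697600 · T[23,5]:22*181664979520697076096+284093315901811468800=4280722865357147142912 · T[23,6]:22*83637381699544802976+181664979520697076096=2021687376910682741568
Read c(23,3) = 6756146673770930688000, c(23,4) = 6548684852703068697600, c(23,5) = 4280722865357147142912, c(23,6) = 2021687376910682741568.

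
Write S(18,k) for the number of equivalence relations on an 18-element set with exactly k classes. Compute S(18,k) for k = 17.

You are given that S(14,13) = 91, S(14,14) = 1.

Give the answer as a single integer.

153

i=15: T(15,14)=91+14·1=105 | T(15,15)=1+15·0=1
i=16: T(16,15)=105+15·1=120 | T(16,16)=1+16·0=1
i=17: T(17,16)=120+16·1=136 | T(17,17)=1+17·0=1
i=18: T(18,17)=136+17·1=153
Read S(18,17) = 153.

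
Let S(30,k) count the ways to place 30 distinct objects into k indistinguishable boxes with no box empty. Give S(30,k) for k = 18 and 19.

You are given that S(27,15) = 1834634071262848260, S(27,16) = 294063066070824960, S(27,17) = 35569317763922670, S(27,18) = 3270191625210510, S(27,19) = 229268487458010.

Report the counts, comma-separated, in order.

68591811024147549270, 7145845579888333500

[28] T[28,16]:16*294063066070824960+1834634071262848260=6539643128396047620 · T[28,17]:17*35569317763922670+294063066070824960=898741468057510350 · T[28,18]:18*3270191625210510+35569317763922670=94432767017711850 · T[28,19]:19*229268487458010+3270191625210510=7626292886912700
[29] T[29,17]:17*898741468057510350+6539643128396047620=21818248085373723570 · T[29,18]:18*94432767017711850+898741468057510350=2598531274376323650 · T[29,19]:19*7626292886912700+94432767017711850=239332331869053150
[30] T[30,18]:18*2598531274376323650+21818248085373723570=68591811024147549270 · T[30,19]:19*239332331869053150+2598531274376323650=7145845579888333500
Read S(30,18) = 68591811024147549270, S(30,19) = 7145845579888333500.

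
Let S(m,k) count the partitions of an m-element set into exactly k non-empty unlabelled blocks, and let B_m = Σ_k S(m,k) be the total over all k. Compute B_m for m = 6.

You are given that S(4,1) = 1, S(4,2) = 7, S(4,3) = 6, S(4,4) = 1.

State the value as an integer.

203

i=5: T(5,1)=0+1·1=1 | T(5,2)=1+2·7=15 | T(5,3)=7+3·6=25 | T(5,4)=6+4·1=10 | T(5,5)=1+5·0=1
i=6: T(6,1)=0+1·1=1 | T(6,2)=1+2·15=31 | T(6,3)=15+3·25=90 | T(6,4)=25+4·10=65 | T(6,5)=10+5·1=15 | T(6,6)=1+6·0=1
B_6 = ΣS(6,k) = 1+31+90+65+15+1 = 203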